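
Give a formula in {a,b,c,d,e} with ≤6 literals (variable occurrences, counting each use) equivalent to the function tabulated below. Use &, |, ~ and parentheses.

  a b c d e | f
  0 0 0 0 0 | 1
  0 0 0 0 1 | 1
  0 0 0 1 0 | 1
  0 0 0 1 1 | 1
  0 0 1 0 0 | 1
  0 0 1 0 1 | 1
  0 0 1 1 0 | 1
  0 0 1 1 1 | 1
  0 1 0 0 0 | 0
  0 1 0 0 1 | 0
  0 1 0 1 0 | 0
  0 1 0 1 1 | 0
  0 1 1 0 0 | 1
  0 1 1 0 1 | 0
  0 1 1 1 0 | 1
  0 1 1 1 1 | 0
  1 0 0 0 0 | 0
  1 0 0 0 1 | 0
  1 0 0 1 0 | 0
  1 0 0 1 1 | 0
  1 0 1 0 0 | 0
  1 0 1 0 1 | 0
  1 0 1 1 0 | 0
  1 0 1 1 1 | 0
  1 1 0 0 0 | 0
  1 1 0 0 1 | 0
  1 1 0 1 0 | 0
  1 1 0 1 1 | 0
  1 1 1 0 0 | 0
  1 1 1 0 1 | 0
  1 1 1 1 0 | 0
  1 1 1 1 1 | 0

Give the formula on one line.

(~a & ((~a & ~b) | (c & ~e)))

  ~a = 11111111111111110000000000000000
  ~b = 11111111000000001111111100000000
  (~a & ~b) = 11111111000000000000000000000000
  ~e = 10101010101010101010101010101010
  (c & ~e) = 00001010000010100000101000001010
  ((~a & ~b) | (c & ~e)) = 11111111000010100000101000001010
  (~a & ((~a & ~b) | (c & ~e))) = 11111111000010100000000000000000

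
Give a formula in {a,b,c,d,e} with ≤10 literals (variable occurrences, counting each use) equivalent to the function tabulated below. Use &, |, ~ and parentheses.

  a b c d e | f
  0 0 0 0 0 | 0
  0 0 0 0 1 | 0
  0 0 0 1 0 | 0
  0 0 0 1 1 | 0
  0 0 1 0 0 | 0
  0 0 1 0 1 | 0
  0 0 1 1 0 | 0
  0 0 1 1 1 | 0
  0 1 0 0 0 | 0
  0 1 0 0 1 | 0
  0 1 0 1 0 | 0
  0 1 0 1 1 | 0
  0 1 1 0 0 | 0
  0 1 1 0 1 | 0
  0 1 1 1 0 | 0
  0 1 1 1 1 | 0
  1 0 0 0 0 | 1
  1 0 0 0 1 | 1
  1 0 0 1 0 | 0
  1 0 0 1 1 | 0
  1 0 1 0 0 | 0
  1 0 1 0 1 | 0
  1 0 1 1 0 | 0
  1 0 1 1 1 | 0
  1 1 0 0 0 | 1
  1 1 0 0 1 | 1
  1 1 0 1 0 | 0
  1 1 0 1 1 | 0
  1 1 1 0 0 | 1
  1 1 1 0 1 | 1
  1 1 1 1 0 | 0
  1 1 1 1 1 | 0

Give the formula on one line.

  ~d = 11001100110011001100110011001100
  (e | ~d) = 11011101110111011101110111011101
  ~e = 10101010101010101010101010101010
  (~d | ~e) = 11101110111011101110111011101110
  ~c = 11110000111100001111000011110000
  (~c | b) = 11110000111111111111000011111111
  (c | ~d) = 11001111110011111100111111001111
  ((~c | b) & (c | ~d)) = 11000000110011111100000011001111
  ((~d | ~e) & ((~c | b) & (c | ~d))) = 11000000110011101100000011001110
  ((e | ~d) & ((~d | ~e) & ((~c | b) & (c | ~d)))) = 11000000110011001100000011001100
  (((e | ~d) & ((~d | ~e) & ((~c | b) & (c | ~d)))) & a) = 00000000000000001100000011001100

(((e | ~d) & ((~d | ~e) & ((~c | b) & (c | ~d)))) & a)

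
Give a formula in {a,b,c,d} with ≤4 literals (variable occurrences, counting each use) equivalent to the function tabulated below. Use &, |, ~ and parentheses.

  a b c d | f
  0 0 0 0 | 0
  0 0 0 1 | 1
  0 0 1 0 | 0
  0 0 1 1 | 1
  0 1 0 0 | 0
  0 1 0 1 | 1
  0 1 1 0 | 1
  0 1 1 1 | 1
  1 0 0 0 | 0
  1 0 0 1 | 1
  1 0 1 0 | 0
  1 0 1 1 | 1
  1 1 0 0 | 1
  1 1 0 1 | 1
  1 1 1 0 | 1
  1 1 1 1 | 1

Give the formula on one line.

  (a | c) = 0011001111111111
  ((a | c) & b) = 0000001100001111
  (((a | c) & b) | d) = 0101011101011111

(((a | c) & b) | d)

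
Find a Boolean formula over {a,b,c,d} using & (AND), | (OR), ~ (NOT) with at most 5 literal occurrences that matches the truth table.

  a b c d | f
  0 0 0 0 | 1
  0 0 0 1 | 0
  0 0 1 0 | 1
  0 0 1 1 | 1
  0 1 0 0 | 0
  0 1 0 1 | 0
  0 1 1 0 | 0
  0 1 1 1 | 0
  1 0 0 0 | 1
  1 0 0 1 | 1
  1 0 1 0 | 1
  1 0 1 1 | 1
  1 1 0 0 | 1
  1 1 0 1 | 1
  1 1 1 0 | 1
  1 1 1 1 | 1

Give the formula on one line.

(((c | ~d) & ~b) | a)

  ~d = 1010101010101010
  (c | ~d) = 1011101110111011
  ~b = 1111000011110000
  ((c | ~d) & ~b) = 1011000010110000
  (((c | ~d) & ~b) | a) = 1011000011111111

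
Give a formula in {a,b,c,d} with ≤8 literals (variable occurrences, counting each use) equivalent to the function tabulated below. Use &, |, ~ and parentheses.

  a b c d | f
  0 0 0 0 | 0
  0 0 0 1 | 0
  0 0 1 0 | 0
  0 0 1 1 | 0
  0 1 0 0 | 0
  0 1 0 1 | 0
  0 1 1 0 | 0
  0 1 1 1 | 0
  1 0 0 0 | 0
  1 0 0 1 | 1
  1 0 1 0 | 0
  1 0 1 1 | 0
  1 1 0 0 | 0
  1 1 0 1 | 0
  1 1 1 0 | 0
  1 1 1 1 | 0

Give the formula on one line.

  ~c = 1100110011001100
  ~b = 1111000011110000
  ~d = 1010101010101010
  (a | ~d) = 1010101011111111
  ((a | ~d) & d) = 0000000001010101
  (~b & ((a | ~d) & d)) = 0000000001010000
  (~c & (~b & ((a | ~d) & d))) = 0000000001000000

(~c & (~b & ((a | ~d) & d)))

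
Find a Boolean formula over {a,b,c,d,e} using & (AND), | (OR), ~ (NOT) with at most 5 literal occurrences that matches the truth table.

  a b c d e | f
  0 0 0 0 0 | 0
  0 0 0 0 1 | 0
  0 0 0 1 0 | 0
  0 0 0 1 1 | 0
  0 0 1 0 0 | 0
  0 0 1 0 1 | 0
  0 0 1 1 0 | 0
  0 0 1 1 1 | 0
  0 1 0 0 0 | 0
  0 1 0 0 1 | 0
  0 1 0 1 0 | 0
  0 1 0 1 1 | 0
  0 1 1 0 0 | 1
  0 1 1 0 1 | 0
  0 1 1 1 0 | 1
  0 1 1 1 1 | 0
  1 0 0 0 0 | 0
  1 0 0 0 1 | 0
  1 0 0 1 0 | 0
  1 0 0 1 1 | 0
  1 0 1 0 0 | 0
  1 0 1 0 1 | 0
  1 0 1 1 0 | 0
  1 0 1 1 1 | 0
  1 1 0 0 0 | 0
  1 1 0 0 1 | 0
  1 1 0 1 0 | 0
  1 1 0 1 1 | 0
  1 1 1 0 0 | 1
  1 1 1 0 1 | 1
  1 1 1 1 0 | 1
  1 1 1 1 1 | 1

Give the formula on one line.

  ~b = 11111111000000001111111100000000
  ~e = 10101010101010101010101010101010
  (~b | ~e) = 11111111101010101111111110101010
  ((~b | ~e) | a) = 11111111101010101111111111111111
  (c & b) = 00000000000011110000000000001111
  (((~b | ~e) | a) & (c & b)) = 00000000000010100000000000001111

(((~b | ~e) | a) & (c & b))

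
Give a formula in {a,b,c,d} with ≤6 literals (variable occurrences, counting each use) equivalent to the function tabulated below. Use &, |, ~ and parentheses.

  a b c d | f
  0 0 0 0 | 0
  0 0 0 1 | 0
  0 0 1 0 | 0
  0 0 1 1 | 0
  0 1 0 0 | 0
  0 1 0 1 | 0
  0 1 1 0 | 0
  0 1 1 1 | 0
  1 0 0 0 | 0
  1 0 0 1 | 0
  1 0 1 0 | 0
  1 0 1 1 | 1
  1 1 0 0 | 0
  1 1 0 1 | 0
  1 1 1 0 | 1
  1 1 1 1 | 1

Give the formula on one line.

((((a | d) & c) & (d | b)) & a)

  (a | d) = 0101010111111111
  ((a | d) & c) = 0001000100110011
  (d | b) = 0101111101011111
  (((a | d) & c) & (d | b)) = 0001000100010011
  ((((a | d) & c) & (d | b)) & a) = 0000000000010011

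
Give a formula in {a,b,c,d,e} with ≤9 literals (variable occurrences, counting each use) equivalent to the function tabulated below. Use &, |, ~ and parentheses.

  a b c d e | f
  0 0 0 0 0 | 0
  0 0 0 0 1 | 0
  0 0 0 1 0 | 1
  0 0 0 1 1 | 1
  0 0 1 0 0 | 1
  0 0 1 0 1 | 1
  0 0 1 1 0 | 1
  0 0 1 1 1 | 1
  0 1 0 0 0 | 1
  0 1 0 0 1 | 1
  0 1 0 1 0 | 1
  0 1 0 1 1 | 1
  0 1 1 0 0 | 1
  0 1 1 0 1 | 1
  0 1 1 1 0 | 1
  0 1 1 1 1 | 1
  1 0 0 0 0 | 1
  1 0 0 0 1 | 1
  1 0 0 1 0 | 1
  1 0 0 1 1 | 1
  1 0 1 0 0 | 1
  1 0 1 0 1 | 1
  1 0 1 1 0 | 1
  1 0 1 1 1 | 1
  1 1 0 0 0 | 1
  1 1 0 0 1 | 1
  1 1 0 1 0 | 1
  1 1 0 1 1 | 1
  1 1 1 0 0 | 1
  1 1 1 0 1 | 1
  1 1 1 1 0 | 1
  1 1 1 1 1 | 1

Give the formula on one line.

  ~a = 11111111111111110000000000000000
  (~a | b) = 11111111111111110000000011111111
  (c | (~a | b)) = 11111111111111110000111111111111
  ~d = 11001100110011001100110011001100
  (b & ~d) = 00000000110011000000000011001100
  (c | (b & ~d)) = 00001111110011110000111111001111
  (c | d) = 00111111001111110011111100111111
  ((c | (b & ~d)) | (c | d)) = 00111111111111110011111111111111
  ((c | (~a | b)) & ((c | (b & ~d)) | (c | d))) = 00111111111111110000111111111111
  (((c | (~a | b)) & ((c | (b & ~d)) | (c | d))) | a) = 00111111111111111111111111111111

(((c | (~a | b)) & ((c | (b & ~d)) | (c | d))) | a)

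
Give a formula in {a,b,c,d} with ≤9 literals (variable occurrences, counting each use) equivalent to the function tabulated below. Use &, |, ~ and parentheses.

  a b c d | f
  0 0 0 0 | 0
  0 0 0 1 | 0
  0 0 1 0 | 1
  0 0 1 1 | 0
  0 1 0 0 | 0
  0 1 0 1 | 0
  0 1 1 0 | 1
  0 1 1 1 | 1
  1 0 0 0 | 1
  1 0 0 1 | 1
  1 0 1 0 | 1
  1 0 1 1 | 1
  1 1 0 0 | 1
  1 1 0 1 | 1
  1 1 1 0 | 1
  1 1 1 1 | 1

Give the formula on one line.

  ~a = 1111111100000000
  (~a & c) = 0011001100000000
  ((~a & c) & b) = 0000001100000000
  (((~a & c) & b) | a) = 0000001111111111
  ~d = 1010101010101010
  (b | ~d) = 1010111110101111
  (c & ~a) = 0011001100000000
  ((b | ~d) & (c & ~a)) = 0010001100000000
  ((((~a & c) & b) | a) | ((b | ~d) & (c & ~a))) = 0010001111111111

((((~a & c) & b) | a) | ((b | ~d) & (c & ~a)))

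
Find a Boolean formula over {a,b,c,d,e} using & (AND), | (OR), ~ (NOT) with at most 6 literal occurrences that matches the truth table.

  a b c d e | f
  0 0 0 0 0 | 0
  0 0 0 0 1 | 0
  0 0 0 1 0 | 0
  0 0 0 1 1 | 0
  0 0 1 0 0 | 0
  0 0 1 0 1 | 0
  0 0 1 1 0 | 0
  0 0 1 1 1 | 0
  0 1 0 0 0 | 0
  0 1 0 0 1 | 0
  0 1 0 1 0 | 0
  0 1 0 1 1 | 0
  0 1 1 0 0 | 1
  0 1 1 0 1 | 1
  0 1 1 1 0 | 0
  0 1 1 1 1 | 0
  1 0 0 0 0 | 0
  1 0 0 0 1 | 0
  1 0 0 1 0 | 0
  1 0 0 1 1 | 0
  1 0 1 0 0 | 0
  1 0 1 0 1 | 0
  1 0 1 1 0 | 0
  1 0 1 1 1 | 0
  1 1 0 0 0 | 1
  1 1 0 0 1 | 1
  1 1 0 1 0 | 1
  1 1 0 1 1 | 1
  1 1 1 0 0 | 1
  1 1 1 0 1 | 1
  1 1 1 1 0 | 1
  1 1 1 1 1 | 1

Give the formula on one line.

  ~d = 11001100110011001100110011001100
  (~d & c) = 00001100000011000000110000001100
  ((~d & c) | a) = 00001100000011001111111111111111
  (b & ((~d & c) | a)) = 00000000000011000000000011111111

(b & ((~d & c) | a))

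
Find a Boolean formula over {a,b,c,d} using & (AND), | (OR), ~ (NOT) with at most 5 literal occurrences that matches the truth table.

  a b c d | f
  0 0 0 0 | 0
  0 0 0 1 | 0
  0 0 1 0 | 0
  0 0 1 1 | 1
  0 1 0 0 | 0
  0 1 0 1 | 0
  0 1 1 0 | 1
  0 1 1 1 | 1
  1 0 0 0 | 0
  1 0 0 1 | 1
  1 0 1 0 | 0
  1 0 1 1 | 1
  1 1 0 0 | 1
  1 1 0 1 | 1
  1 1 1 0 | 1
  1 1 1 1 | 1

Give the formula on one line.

  (c | a) = 0011001111111111
  (b | d) = 0101111101011111
  ((c | a) & (b | d)) = 0001001101011111

((c | a) & (b | d))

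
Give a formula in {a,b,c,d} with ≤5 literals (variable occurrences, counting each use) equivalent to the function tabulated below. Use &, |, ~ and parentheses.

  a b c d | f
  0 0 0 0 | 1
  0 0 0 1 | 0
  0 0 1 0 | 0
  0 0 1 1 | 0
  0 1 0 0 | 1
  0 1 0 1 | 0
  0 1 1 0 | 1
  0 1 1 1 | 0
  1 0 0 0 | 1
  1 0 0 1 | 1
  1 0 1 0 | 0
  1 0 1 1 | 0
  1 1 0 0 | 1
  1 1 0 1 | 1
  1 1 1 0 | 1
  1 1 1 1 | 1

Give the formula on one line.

  ~c = 1100110011001100
  (b | ~c) = 1100111111001111
  ~d = 1010101010101010
  (a | ~d) = 1010101011111111
  ((b | ~c) & (a | ~d)) = 1000101011001111

((b | ~c) & (a | ~d))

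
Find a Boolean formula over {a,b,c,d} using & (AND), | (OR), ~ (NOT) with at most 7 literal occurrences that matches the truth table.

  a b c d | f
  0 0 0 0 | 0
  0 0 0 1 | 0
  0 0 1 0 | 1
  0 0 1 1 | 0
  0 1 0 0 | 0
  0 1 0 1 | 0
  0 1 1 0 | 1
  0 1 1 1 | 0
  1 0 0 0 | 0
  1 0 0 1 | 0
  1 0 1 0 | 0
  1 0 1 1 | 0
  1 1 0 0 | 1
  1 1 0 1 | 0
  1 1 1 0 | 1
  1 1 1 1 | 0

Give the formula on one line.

  ~a = 1111111100000000
  (b | ~a) = 1111111100001111
  (c | a) = 0011001111111111
  ((b | ~a) & (c | a)) = 0011001100001111
  ~d = 1010101010101010
  (((b | ~a) & (c | a)) & ~d) = 0010001000001010

(((b | ~a) & (c | a)) & ~d)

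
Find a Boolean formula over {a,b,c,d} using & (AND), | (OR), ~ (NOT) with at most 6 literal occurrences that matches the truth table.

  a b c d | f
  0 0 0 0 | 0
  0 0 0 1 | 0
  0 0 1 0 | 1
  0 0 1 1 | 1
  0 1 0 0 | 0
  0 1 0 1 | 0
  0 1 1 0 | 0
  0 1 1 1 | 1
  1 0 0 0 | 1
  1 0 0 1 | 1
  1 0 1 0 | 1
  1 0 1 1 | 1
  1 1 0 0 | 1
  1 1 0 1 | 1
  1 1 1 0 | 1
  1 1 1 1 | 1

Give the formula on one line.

  ~b = 1111000011110000
  (c & ~b) = 0011000000110000
  ((c & ~b) | a) = 0011000011111111
  (d & c) = 0001000100010001
  (((c & ~b) | a) | (d & c)) = 0011000111111111

(((c & ~b) | a) | (d & c))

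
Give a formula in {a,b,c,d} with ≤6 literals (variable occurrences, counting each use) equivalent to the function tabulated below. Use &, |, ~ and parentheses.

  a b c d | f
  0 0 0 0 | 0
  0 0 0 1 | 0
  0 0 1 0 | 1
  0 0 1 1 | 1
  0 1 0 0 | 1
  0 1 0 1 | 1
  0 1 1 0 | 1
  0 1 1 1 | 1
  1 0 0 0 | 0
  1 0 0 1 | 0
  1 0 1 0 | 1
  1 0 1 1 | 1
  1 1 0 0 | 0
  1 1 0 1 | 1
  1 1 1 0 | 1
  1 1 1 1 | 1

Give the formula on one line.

((b | c) & (c | (d | ~a)))

  (b | c) = 0011111100111111
  ~a = 1111111100000000
  (d | ~a) = 1111111101010101
  (c | (d | ~a)) = 1111111101110111
  ((b | c) & (c | (d | ~a))) = 0011111100110111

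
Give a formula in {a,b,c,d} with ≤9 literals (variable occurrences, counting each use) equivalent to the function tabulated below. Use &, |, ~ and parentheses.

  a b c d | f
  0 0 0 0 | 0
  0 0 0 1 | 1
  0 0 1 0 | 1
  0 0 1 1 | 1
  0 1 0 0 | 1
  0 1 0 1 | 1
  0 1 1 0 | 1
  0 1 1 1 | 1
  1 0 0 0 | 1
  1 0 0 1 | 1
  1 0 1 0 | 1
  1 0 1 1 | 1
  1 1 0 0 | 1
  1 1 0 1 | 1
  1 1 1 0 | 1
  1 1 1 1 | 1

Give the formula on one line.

  ~c = 1100110011001100
  (~c | d) = 1101110111011101
  ((~c | d) & b) = 0000110100001101
  (c | ((~c | d) & b)) = 0011111100111111
  ((c | ((~c | d) & b)) | d) = 0111111101111111
  (c | b) = 0011111100111111
  (a | (c | b)) = 0011111111111111
  (((c | ((~c | d) & b)) | d) | (a | (c | b))) = 0111111111111111

(((c | ((~c | d) & b)) | d) | (a | (c | b)))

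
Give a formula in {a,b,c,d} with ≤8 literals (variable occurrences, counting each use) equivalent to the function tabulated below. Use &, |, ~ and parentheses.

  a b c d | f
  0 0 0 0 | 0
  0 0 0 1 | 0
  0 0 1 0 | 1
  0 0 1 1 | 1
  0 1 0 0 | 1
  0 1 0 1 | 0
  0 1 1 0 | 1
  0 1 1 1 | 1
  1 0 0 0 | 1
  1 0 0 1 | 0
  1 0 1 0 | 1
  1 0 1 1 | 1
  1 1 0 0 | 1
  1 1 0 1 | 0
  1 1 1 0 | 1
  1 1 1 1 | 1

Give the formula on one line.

  ~a = 1111111100000000
  (c & ~a) = 0011001100000000
  (d & c) = 0001000100010001
  ((c & ~a) | (d & c)) = 0011001100010001
  (a | b) = 0000111111111111
  ~d = 1010101010101010
  ((a | b) & ~d) = 0000101010101010
  (((c & ~a) | (d & c)) | ((a | b) & ~d)) = 0011101110111011

(((c & ~a) | (d & c)) | ((a | b) & ~d))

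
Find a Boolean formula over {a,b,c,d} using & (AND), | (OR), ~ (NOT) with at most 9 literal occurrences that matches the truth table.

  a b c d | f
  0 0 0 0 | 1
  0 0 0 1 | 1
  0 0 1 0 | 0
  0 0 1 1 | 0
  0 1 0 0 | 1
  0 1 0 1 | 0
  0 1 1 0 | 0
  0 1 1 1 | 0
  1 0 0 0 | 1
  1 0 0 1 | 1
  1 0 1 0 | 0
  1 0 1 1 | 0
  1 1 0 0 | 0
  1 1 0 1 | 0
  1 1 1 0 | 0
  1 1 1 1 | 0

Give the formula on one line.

((~c & (c | ~b)) | (((~c & ~a) | (d & ~b)) & (~a & ~d)))

  ~c = 1100110011001100
  ~b = 1111000011110000
  (c | ~b) = 1111001111110011
  (~c & (c | ~b)) = 1100000011000000
  ~a = 1111111100000000
  (~c & ~a) = 1100110000000000
  (d & ~b) = 0101000001010000
  ((~c & ~a) | (d & ~b)) = 1101110001010000
  ~d = 1010101010101010
  (~a & ~d) = 1010101000000000
  (((~c & ~a) | (d & ~b)) & (~a & ~d)) = 1000100000000000
  ((~c & (c | ~b)) | (((~c & ~a) | (d & ~b)) & (~a & ~d))) = 1100100011000000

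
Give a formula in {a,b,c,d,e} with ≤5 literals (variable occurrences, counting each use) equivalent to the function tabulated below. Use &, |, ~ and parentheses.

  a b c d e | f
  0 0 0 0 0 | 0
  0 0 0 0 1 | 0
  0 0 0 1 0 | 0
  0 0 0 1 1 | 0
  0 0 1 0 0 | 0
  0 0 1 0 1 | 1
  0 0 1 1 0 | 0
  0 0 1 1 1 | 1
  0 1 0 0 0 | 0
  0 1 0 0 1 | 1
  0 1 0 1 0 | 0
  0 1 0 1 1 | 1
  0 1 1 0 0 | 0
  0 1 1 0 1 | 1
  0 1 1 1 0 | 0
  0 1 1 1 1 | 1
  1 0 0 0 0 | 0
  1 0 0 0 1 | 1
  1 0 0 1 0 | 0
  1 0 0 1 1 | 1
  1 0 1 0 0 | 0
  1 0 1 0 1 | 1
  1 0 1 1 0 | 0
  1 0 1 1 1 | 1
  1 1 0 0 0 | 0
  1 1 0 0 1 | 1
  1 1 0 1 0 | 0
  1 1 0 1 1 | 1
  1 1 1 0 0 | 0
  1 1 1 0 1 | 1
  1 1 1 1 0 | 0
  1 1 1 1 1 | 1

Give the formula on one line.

((a | (b | (~e | c))) & e)

  ~e = 10101010101010101010101010101010
  (~e | c) = 10101111101011111010111110101111
  (b | (~e | c)) = 10101111111111111010111111111111
  (a | (b | (~e | c))) = 10101111111111111111111111111111
  ((a | (b | (~e | c))) & e) = 00000101010101010101010101010101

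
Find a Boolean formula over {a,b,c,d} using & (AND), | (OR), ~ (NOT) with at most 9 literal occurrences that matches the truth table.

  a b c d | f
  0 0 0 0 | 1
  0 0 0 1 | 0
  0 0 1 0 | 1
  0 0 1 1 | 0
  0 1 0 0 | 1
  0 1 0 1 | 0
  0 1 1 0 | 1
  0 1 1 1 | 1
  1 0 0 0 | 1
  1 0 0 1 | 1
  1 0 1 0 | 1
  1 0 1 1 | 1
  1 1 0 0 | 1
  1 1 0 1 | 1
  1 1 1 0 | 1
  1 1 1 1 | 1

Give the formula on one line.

  ~b = 1111000011110000
  (a | b) = 0000111111111111
  (~b & (a | b)) = 0000000011110000
  ~d = 1010101010101010
  ~a = 1111111100000000
  (d | ~a) = 1111111101010101
  (~d & (d | ~a)) = 1010101000000000
  (c | a) = 0011001111111111
  (b & (c | a)) = 0000001100001111
  ((~d & (d | ~a)) | (b & (c | a))) = 1010101100001111
  ((~b & (a | b)) | ((~d & (d | ~a)) | (b & (c | a)))) = 1010101111111111

((~b & (a | b)) | ((~d & (d | ~a)) | (b & (c | a))))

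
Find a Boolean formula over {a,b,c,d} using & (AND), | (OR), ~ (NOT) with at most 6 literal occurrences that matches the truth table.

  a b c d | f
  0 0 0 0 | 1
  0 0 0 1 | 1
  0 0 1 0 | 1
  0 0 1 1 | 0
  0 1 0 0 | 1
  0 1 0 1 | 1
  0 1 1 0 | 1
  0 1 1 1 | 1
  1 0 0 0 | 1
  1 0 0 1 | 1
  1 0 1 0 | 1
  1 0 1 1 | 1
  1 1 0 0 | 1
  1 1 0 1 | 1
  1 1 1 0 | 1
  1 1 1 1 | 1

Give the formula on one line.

((~c | (b | ~d)) | (d & (a | b)))

  ~c = 1100110011001100
  ~d = 1010101010101010
  (b | ~d) = 1010111110101111
  (~c | (b | ~d)) = 1110111111101111
  (a | b) = 0000111111111111
  (d & (a | b)) = 0000010101010101
  ((~c | (b | ~d)) | (d & (a | b))) = 1110111111111111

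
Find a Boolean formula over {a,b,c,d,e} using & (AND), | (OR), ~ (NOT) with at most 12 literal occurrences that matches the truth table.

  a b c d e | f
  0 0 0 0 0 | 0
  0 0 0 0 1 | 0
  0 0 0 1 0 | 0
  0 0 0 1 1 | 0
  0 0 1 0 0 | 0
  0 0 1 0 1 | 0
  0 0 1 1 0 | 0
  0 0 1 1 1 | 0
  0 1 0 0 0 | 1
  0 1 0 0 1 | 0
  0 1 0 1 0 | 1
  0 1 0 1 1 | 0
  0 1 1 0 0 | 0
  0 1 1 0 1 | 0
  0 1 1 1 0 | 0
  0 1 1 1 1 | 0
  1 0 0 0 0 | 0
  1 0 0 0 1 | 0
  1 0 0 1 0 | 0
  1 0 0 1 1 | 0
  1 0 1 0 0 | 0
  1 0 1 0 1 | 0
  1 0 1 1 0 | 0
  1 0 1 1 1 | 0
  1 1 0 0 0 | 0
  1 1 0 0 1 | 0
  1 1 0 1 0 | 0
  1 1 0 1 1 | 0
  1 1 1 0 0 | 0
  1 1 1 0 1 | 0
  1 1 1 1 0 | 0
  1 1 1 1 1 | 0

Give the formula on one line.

(((a | ~c) & (~e & b)) & (((~c | d) & (~a & b)) | e))

  ~c = 11110000111100001111000011110000
  (a | ~c) = 11110000111100001111111111111111
  ~e = 10101010101010101010101010101010
  (~e & b) = 00000000101010100000000010101010
  ((a | ~c) & (~e & b)) = 00000000101000000000000010101010
  (~c | d) = 11110011111100111111001111110011
  ~a = 11111111111111110000000000000000
  (~a & b) = 00000000111111110000000000000000
  ((~c | d) & (~a & b)) = 00000000111100110000000000000000
  (((~c | d) & (~a & b)) | e) = 01010101111101110101010101010101
  (((a | ~c) & (~e & b)) & (((~c | d) & (~a & b)) | e)) = 00000000101000000000000000000000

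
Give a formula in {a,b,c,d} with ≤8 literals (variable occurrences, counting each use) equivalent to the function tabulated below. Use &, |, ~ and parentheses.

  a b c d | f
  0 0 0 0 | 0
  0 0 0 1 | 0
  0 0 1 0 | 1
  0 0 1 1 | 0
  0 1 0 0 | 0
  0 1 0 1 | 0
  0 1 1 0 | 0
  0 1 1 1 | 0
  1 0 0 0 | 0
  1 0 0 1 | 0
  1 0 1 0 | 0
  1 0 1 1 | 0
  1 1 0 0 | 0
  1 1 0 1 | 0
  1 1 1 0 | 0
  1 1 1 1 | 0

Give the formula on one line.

((~d & c) & (~b & ((~a | ((~a | ~d) & b)) | ~c)))

  ~d = 1010101010101010
  (~d & c) = 0010001000100010
  ~b = 1111000011110000
  ~a = 1111111100000000
  (~a | ~d) = 1111111110101010
  ((~a | ~d) & b) = 0000111100001010
  (~a | ((~a | ~d) & b)) = 1111111100001010
  ~c = 1100110011001100
  ((~a | ((~a | ~d) & b)) | ~c) = 1111111111001110
  (~b & ((~a | ((~a | ~d) & b)) | ~c)) = 1111000011000000
  ((~d & c) & (~b & ((~a | ((~a | ~d) & b)) | ~c))) = 0010000000000000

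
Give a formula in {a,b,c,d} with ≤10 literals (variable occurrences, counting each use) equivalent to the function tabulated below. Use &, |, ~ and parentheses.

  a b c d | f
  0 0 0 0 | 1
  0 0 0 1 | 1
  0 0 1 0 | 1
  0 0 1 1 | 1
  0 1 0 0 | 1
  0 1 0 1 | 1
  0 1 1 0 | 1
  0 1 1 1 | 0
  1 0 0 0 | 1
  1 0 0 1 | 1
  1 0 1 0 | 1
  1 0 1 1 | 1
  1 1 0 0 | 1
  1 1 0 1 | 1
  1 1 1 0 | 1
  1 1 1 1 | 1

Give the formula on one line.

((~c | (b & ~d)) | ((a | (~b & d)) | (~d & c)))

  ~c = 1100110011001100
  ~d = 1010101010101010
  (b & ~d) = 0000101000001010
  (~c | (b & ~d)) = 1100111011001110
  ~b = 1111000011110000
  (~b & d) = 0101000001010000
  (a | (~b & d)) = 0101000011111111
  (~d & c) = 0010001000100010
  ((a | (~b & d)) | (~d & c)) = 0111001011111111
  ((~c | (b & ~d)) | ((a | (~b & d)) | (~d & c))) = 1111111011111111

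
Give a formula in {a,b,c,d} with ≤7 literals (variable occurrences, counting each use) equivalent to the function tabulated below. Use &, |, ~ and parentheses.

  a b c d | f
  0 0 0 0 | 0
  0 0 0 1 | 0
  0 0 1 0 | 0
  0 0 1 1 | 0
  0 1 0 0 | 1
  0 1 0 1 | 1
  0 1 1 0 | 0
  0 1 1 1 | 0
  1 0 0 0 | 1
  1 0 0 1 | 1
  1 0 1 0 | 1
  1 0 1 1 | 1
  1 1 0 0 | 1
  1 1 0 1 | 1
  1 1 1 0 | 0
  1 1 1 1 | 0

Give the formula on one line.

((a & ~b) | (~c & b))

  ~b = 1111000011110000
  (a & ~b) = 0000000011110000
  ~c = 1100110011001100
  (~c & b) = 0000110000001100
  ((a & ~b) | (~c & b)) = 0000110011111100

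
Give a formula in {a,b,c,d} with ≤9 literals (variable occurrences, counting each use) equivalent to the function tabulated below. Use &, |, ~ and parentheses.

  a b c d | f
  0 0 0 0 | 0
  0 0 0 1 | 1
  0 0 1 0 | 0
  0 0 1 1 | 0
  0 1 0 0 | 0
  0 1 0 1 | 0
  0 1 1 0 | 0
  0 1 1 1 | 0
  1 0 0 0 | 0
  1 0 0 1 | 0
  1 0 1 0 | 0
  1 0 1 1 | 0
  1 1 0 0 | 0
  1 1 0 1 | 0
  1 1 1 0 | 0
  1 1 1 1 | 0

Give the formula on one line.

  ~c = 1100110011001100
  (d & ~c) = 0100010001000100
  ~a = 1111111100000000
  ~d = 1010101010101010
  (c & ~d) = 0010001000100010
  (~a | (c & ~d)) = 1111111100100010
  ((~a | (c & ~d)) | c) = 1111111100110011
  ((d & ~c) & ((~a | (c & ~d)) | c)) = 0100010000000000
  (((d & ~c) & ((~a | (c & ~d)) | c)) | b) = 0100111100001111
  ~b = 1111000011110000
  ((((d & ~c) & ((~a | (c & ~d)) | c)) | b) & ~b) = 0100000000000000

((((d & ~c) & ((~a | (c & ~d)) | c)) | b) & ~b)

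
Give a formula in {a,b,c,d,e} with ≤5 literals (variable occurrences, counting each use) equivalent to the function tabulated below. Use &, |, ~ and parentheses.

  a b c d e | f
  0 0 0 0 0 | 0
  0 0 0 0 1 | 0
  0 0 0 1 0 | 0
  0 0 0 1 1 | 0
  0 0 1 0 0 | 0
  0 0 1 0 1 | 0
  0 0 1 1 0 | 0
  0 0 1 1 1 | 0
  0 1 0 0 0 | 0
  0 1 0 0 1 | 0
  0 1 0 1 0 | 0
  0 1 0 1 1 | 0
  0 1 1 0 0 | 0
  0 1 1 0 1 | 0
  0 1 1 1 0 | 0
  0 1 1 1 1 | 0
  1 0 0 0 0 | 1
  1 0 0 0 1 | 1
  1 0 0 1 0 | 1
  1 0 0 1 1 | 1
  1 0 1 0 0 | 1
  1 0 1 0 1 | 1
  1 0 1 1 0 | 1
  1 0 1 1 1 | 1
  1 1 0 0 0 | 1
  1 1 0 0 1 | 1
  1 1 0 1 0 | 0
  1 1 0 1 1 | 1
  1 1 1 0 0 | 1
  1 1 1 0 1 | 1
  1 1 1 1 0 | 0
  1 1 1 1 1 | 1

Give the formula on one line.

  ~b = 11111111000000001111111100000000
  ~d = 11001100110011001100110011001100
  (~b | ~d) = 11111111110011001111111111001100
  (e | (~b | ~d)) = 11111111110111011111111111011101
  ((e | (~b | ~d)) & a) = 00000000000000001111111111011101

((e | (~b | ~d)) & a)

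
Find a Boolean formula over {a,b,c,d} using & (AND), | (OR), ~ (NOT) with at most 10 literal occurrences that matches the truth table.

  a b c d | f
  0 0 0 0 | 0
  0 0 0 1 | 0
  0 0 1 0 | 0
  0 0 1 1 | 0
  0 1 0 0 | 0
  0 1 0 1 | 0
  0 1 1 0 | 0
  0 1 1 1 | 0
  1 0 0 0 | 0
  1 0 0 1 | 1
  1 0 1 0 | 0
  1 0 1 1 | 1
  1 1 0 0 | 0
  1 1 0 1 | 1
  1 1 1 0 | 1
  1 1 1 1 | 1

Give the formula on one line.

(((c | d) & a) & (b | (((c | (b & a)) | ~b) & d)))

  (c | d) = 0111011101110111
  ((c | d) & a) = 0000000001110111
  (b & a) = 0000000000001111
  (c | (b & a)) = 0011001100111111
  ~b = 1111000011110000
  ((c | (b & a)) | ~b) = 1111001111111111
  (((c | (b & a)) | ~b) & d) = 0101000101010101
  (b | (((c | (b & a)) | ~b) & d)) = 0101111101011111
  (((c | d) & a) & (b | (((c | (b & a)) | ~b) & d))) = 0000000001010111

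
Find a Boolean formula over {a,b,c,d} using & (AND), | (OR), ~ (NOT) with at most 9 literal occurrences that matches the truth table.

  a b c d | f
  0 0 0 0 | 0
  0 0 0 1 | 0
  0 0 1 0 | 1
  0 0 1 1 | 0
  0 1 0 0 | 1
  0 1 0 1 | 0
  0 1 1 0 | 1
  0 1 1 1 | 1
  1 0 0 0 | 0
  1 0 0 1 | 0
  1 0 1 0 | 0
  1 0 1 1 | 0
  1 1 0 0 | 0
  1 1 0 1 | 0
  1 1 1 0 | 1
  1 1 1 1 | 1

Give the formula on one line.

  ~a = 1111111100000000
  (~a | c) = 1111111100110011
  (b & (~a | c)) = 0000111100000011
  ~b = 1111000011110000
  (c | ~b) = 1111001111110011
  ((b & (~a | c)) & (c | ~b)) = 0000001100000011
  (c | b) = 0011111100111111
  ~d = 1010101010101010
  ((c | b) & ~d) = 0010101000101010
  (~a & ((c | b) & ~d)) = 0010101000000000
  (((b & (~a | c)) & (c | ~b)) | (~a & ((c | b) & ~d))) = 0010101100000011

(((b & (~a | c)) & (c | ~b)) | (~a & ((c | b) & ~d)))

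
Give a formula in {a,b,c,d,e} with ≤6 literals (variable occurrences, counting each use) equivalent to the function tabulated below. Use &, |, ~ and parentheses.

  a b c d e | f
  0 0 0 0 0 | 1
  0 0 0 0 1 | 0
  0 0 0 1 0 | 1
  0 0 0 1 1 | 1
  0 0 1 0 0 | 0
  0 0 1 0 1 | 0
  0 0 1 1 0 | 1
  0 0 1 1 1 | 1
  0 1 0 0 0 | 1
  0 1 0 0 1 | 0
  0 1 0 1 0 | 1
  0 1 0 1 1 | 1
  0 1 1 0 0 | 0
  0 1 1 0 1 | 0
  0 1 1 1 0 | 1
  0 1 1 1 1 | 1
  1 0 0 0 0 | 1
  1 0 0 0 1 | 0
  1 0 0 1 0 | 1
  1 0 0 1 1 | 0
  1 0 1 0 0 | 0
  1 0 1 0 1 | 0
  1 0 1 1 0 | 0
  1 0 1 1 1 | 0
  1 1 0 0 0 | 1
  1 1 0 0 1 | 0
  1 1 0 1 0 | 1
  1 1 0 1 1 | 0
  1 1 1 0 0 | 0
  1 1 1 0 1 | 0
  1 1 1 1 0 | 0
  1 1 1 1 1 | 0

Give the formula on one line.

  ~a = 11111111111111110000000000000000
  (d & ~a) = 00110011001100110000000000000000
  ~e = 10101010101010101010101010101010
  (e & ~a) = 01010101010101010000000000000000
  ~c = 11110000111100001111000011110000
  ((e & ~a) | ~c) = 11110101111101011111000011110000
  (~e & ((e & ~a) | ~c)) = 10100000101000001010000010100000
  ((d & ~a) | (~e & ((e & ~a) | ~c))) = 10110011101100111010000010100000

((d & ~a) | (~e & ((e & ~a) | ~c)))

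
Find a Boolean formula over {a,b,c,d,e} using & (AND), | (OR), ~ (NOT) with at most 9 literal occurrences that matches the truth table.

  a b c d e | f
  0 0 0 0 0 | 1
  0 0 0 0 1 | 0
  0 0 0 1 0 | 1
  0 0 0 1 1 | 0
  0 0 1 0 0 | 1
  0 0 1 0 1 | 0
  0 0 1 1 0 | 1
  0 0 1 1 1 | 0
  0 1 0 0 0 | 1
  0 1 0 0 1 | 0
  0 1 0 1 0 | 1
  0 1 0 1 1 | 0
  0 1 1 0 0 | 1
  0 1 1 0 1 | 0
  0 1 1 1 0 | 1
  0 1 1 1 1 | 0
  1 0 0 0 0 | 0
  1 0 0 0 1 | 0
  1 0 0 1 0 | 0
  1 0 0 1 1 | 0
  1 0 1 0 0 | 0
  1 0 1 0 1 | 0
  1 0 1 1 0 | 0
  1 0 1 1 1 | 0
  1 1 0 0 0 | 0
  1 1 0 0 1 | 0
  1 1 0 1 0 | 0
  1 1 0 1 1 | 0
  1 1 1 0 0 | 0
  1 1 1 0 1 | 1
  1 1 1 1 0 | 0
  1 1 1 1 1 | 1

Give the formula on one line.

((~e & ~a) | (((b & a) & c) & e))

  ~e = 10101010101010101010101010101010
  ~a = 11111111111111110000000000000000
  (~e & ~a) = 10101010101010100000000000000000
  (b & a) = 00000000000000000000000011111111
  ((b & a) & c) = 00000000000000000000000000001111
  (((b & a) & c) & e) = 00000000000000000000000000000101
  ((~e & ~a) | (((b & a) & c) & e)) = 10101010101010100000000000000101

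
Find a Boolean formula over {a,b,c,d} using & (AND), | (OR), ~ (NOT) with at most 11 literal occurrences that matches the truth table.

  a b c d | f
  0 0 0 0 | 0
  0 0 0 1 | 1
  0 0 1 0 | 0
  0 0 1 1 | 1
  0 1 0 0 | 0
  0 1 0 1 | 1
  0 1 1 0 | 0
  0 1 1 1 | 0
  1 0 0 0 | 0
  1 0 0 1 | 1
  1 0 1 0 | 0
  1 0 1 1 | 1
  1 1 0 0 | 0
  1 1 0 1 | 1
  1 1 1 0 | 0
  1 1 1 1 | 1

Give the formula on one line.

  ~b = 1111000011110000
  (d & ~b) = 0101000001010000
  ~c = 1100110011001100
  ~d = 1010101010101010
  (~c | ~d) = 1110111011101110
  ((~c | ~d) & b) = 0000111000001110
  ((d & ~b) | ((~c | ~d) & b)) = 0101111001011110
  (c | b) = 0011111100111111
  (a & (c | b)) = 0000000000111111
  (((d & ~b) | ((~c | ~d) & b)) | (a & (c | b))) = 0101111001111111
  (d & (((d & ~b) | ((~c | ~d) & b)) | (a & (c | b)))) = 0101010001010101

(d & (((d & ~b) | ((~c | ~d) & b)) | (a & (c | b))))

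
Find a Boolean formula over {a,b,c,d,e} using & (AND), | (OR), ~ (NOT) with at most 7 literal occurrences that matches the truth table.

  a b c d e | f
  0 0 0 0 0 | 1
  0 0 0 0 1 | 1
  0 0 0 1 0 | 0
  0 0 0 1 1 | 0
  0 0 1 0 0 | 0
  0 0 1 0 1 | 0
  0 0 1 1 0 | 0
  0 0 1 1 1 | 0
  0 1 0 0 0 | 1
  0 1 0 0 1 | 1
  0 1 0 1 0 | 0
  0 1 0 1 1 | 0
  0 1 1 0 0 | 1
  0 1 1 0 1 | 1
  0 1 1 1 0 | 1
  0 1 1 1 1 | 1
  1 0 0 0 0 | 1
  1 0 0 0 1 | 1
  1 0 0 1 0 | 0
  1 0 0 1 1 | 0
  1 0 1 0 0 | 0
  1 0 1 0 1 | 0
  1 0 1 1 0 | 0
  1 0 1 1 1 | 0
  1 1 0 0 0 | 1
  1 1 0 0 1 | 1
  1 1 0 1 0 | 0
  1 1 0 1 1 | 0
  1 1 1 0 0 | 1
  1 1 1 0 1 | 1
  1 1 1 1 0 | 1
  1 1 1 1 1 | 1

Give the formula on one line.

((b & ((c & ~a) | (a & c))) | (~c & ~d))

  ~a = 11111111111111110000000000000000
  (c & ~a) = 00001111000011110000000000000000
  (a & c) = 00000000000000000000111100001111
  ((c & ~a) | (a & c)) = 00001111000011110000111100001111
  (b & ((c & ~a) | (a & c))) = 00000000000011110000000000001111
  ~c = 11110000111100001111000011110000
  ~d = 11001100110011001100110011001100
  (~c & ~d) = 11000000110000001100000011000000
  ((b & ((c & ~a) | (a & c))) | (~c & ~d)) = 11000000110011111100000011001111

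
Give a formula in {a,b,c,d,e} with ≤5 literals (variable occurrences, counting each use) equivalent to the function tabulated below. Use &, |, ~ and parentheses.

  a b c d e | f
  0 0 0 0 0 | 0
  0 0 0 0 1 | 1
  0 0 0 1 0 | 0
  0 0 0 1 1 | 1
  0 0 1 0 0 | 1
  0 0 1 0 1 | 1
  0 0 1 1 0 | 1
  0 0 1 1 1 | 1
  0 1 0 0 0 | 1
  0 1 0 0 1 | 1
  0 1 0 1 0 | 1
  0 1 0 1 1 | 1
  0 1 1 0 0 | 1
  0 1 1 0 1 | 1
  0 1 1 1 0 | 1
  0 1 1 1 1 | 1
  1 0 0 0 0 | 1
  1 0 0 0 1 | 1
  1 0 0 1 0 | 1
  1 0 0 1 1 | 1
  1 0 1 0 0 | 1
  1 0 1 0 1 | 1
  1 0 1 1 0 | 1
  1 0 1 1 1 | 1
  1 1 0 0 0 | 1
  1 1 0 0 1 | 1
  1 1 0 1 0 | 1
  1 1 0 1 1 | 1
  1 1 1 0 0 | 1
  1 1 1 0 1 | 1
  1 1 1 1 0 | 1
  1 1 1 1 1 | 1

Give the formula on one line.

((c | e) | (a | (c | b)))

  (c | e) = 01011111010111110101111101011111
  (c | b) = 00001111111111110000111111111111
  (a | (c | b)) = 00001111111111111111111111111111
  ((c | e) | (a | (c | b))) = 01011111111111111111111111111111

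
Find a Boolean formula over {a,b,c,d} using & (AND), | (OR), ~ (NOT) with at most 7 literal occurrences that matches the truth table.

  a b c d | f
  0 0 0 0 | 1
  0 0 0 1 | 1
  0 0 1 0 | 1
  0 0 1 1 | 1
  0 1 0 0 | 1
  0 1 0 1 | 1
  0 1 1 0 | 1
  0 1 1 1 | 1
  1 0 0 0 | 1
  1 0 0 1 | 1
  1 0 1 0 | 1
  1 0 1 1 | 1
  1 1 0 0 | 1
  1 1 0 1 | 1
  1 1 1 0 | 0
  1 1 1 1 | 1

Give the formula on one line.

((~c | d) | ((~a | d) | (~b | ~a)))

  ~c = 1100110011001100
  (~c | d) = 1101110111011101
  ~a = 1111111100000000
  (~a | d) = 1111111101010101
  ~b = 1111000011110000
  (~b | ~a) = 1111111111110000
  ((~a | d) | (~b | ~a)) = 1111111111110101
  ((~c | d) | ((~a | d) | (~b | ~a))) = 1111111111111101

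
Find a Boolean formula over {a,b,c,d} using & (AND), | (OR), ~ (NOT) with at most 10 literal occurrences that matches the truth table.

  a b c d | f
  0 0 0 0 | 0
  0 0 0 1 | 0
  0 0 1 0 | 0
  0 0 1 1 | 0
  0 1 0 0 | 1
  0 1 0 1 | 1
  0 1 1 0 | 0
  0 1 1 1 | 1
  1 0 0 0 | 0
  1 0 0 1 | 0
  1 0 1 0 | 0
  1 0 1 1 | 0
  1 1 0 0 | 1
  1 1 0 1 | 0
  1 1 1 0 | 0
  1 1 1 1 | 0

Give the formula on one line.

(b & ((~c | (c & d)) & ((~d | ~a) | ~b)))

  ~c = 1100110011001100
  (c & d) = 0001000100010001
  (~c | (c & d)) = 1101110111011101
  ~d = 1010101010101010
  ~a = 1111111100000000
  (~d | ~a) = 1111111110101010
  ~b = 1111000011110000
  ((~d | ~a) | ~b) = 1111111111111010
  ((~c | (c & d)) & ((~d | ~a) | ~b)) = 1101110111011000
  (b & ((~c | (c & d)) & ((~d | ~a) | ~b))) = 0000110100001000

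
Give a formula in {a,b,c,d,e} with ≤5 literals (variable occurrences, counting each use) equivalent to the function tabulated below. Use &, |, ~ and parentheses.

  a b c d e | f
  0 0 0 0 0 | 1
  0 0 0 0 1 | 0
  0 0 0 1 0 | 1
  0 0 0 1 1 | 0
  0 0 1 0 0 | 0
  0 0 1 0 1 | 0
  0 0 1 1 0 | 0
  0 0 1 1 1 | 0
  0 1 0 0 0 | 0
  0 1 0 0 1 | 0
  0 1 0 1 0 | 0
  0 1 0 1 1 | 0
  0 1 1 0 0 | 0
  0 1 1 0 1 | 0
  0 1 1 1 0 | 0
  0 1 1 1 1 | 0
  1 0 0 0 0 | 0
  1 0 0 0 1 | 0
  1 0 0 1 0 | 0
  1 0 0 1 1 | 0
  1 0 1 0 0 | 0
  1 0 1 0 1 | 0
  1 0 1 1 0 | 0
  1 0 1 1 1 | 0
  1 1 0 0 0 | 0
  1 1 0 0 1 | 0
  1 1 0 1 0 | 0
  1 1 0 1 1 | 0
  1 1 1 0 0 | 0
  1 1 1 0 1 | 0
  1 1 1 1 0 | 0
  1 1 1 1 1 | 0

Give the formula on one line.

((~a & ~b) & (~c & ~e))

  ~a = 11111111111111110000000000000000
  ~b = 11111111000000001111111100000000
  (~a & ~b) = 11111111000000000000000000000000
  ~c = 11110000111100001111000011110000
  ~e = 10101010101010101010101010101010
  (~c & ~e) = 10100000101000001010000010100000
  ((~a & ~b) & (~c & ~e)) = 10100000000000000000000000000000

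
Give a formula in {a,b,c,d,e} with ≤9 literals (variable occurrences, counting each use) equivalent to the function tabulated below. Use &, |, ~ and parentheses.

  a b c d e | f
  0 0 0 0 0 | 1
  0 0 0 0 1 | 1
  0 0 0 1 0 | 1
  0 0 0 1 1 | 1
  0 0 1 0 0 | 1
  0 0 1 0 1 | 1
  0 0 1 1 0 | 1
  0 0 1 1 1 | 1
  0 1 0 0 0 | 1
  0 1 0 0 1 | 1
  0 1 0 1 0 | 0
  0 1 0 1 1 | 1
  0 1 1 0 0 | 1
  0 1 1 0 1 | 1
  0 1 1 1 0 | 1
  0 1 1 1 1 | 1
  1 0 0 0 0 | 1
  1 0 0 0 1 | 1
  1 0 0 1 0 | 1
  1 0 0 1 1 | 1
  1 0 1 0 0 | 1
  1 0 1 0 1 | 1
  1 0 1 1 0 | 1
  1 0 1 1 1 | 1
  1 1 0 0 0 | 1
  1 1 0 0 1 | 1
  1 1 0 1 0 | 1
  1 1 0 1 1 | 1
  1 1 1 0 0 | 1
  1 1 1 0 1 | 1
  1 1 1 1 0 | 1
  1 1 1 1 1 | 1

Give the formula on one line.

((c | ((~d | (~b & ~e)) & ~e)) | ((~b | e) | a))

  ~d = 11001100110011001100110011001100
  ~b = 11111111000000001111111100000000
  ~e = 10101010101010101010101010101010
  (~b & ~e) = 10101010000000001010101000000000
  (~d | (~b & ~e)) = 11101110110011001110111011001100
  ((~d | (~b & ~e)) & ~e) = 10101010100010001010101010001000
  (c | ((~d | (~b & ~e)) & ~e)) = 10101111100011111010111110001111
  (~b | e) = 11111111010101011111111101010101
  ((~b | e) | a) = 11111111010101011111111111111111
  ((c | ((~d | (~b & ~e)) & ~e)) | ((~b | e) | a)) = 11111111110111111111111111111111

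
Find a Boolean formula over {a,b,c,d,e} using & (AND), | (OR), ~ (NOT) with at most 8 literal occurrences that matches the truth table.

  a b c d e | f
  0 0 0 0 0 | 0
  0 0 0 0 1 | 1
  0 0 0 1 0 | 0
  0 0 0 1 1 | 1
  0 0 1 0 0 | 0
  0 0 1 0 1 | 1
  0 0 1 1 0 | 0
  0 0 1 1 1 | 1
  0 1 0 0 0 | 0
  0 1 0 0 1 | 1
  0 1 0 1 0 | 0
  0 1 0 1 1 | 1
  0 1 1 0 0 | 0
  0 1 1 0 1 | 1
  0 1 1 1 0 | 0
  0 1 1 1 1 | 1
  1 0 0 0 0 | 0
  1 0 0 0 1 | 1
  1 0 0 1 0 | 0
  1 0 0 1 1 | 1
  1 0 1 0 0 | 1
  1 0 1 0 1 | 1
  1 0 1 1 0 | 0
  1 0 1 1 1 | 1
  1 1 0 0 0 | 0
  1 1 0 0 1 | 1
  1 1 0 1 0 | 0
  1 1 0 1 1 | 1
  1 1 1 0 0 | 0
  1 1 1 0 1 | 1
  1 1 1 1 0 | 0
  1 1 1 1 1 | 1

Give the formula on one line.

  ~d = 11001100110011001100110011001100
  (c & a) = 00000000000000000000111100001111
  (~d & (c & a)) = 00000000000000000000110000001100
  ~b = 11111111000000001111111100000000
  ((~d & (c & a)) & ~b) = 00000000000000000000110000000000
  (e | ((~d & (c & a)) & ~b)) = 01010101010101010101110101010101

(e | ((~d & (c & a)) & ~b))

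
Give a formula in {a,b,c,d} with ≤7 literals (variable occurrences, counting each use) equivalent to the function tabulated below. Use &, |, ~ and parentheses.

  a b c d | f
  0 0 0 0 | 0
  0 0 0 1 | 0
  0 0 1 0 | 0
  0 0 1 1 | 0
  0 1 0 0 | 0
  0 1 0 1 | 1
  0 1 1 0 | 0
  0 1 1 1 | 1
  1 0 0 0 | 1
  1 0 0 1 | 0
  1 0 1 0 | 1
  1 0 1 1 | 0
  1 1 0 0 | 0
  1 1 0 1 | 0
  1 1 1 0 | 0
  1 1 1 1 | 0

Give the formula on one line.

((~b | d) & ((~d & a) | (b & ~a)))

  ~b = 1111000011110000
  (~b | d) = 1111010111110101
  ~d = 1010101010101010
  (~d & a) = 0000000010101010
  ~a = 1111111100000000
  (b & ~a) = 0000111100000000
  ((~d & a) | (b & ~a)) = 0000111110101010
  ((~b | d) & ((~d & a) | (b & ~a))) = 0000010110100000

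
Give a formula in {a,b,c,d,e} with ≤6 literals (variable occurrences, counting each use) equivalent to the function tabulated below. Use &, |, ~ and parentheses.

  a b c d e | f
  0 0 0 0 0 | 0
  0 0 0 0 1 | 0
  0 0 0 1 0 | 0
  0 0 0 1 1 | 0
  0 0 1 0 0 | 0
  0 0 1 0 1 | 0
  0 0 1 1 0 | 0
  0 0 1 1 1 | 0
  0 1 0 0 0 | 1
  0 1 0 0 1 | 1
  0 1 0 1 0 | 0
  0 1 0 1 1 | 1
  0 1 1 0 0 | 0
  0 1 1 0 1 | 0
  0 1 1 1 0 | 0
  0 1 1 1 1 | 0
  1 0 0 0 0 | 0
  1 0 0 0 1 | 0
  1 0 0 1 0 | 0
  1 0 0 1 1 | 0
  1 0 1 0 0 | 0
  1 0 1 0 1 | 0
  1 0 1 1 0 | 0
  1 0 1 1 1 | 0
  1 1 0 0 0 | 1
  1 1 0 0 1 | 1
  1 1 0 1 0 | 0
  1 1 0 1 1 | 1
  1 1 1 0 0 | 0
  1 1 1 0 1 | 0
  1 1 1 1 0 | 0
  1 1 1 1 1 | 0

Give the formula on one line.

  ~c = 11110000111100001111000011110000
  ~d = 11001100110011001100110011001100
  (~c & ~d) = 11000000110000001100000011000000
  (e & ~c) = 01010000010100000101000001010000
  ((~c & ~d) | (e & ~c)) = 11010000110100001101000011010000
  (((~c & ~d) | (e & ~c)) & b) = 00000000110100000000000011010000

(((~c & ~d) | (e & ~c)) & b)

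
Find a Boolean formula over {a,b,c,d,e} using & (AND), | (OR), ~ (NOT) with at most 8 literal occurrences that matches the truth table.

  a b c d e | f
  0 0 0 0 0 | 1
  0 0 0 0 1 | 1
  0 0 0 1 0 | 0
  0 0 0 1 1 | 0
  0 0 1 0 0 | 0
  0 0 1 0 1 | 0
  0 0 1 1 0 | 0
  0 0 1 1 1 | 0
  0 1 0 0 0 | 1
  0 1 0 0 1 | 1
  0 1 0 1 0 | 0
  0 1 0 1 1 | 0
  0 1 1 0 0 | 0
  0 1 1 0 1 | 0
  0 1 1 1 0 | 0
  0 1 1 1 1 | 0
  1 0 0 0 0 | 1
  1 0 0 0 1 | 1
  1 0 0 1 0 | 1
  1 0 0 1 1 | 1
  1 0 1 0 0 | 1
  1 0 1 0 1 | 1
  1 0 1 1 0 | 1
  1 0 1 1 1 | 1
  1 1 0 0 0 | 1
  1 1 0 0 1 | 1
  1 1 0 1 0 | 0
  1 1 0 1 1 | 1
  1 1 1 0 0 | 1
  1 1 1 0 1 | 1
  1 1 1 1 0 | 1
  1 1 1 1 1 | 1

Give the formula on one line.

  ~b = 11111111000000001111111100000000
  ~c = 11110000111100001111000011110000
  (~b & ~c) = 11110000000000001111000000000000
  (a & c) = 00000000000000000000111100001111
  ((~b & ~c) | (a & c)) = 11110000000000001111111100001111
  (((~b & ~c) | (a & c)) | e) = 11110101010101011111111101011111
  (a & (((~b & ~c) | (a & c)) | e)) = 00000000000000001111111101011111
  ~d = 11001100110011001100110011001100
  (~c & ~d) = 11000000110000001100000011000000
  ((a & (((~b & ~c) | (a & c)) | e)) | (~c & ~d)) = 11000000110000001111111111011111

((a & (((~b & ~c) | (a & c)) | e)) | (~c & ~d))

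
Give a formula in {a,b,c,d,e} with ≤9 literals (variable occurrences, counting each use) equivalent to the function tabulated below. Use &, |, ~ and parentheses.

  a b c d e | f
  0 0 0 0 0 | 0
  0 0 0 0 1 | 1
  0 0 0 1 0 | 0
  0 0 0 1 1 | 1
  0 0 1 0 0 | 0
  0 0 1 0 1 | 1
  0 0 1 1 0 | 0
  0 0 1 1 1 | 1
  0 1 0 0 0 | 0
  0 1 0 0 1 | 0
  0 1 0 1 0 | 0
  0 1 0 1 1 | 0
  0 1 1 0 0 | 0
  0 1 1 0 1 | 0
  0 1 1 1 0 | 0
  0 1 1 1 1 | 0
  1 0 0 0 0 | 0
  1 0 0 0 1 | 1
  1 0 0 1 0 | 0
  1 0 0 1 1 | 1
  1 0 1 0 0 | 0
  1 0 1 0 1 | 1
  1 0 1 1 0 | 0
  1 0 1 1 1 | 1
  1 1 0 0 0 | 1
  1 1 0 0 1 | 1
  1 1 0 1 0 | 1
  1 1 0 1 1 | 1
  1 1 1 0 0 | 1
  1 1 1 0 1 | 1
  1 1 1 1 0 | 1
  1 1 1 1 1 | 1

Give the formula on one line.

((e | (b & (~e | d))) & (~b | a))

  ~e = 10101010101010101010101010101010
  (~e | d) = 10111011101110111011101110111011
  (b & (~e | d)) = 00000000101110110000000010111011
  (e | (b & (~e | d))) = 01010101111111110101010111111111
  ~b = 11111111000000001111111100000000
  (~b | a) = 11111111000000001111111111111111
  ((e | (b & (~e | d))) & (~b | a)) = 01010101000000000101010111111111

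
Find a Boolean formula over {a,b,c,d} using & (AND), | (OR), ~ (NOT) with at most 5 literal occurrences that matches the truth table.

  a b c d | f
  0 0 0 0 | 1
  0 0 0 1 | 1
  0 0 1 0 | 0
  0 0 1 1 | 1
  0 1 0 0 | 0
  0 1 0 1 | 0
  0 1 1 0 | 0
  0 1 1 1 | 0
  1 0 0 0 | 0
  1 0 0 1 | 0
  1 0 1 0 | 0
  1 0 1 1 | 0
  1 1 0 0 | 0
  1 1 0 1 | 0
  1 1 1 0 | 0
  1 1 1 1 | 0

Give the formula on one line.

  ~b = 1111000011110000
  ~a = 1111111100000000
  ~c = 1100110011001100
  (~a & d) = 0101010100000000
  (~c | (~a & d)) = 1101110111001100
  (~a & (~c | (~a & d))) = 1101110100000000
  (~b & (~a & (~c | (~a & d)))) = 1101000000000000

(~b & (~a & (~c | (~a & d))))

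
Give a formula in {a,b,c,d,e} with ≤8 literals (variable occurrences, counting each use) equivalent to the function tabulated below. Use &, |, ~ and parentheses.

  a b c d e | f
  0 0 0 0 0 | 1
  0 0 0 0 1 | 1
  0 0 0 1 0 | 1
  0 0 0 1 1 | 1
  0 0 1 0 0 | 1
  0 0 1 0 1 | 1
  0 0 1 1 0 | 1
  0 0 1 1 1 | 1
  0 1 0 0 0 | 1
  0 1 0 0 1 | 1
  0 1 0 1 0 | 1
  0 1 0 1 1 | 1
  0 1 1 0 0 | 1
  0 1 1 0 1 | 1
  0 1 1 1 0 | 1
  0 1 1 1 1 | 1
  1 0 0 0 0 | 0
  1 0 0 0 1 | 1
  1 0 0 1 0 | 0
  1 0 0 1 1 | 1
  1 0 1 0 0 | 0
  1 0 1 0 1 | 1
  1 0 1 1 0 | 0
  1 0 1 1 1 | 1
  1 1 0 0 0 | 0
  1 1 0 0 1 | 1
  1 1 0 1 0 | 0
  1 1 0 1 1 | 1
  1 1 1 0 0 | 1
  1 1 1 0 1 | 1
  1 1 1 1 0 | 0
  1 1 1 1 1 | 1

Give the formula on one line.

(((b & (~d & (e | (b & c)))) | ~a) | (~a | e))

  ~d = 11001100110011001100110011001100
  (b & c) = 00000000000011110000000000001111
  (e | (b & c)) = 01010101010111110101010101011111
  (~d & (e | (b & c))) = 01000100010011000100010001001100
  (b & (~d & (e | (b & c)))) = 00000000010011000000000001001100
  ~a = 11111111111111110000000000000000
  ((b & (~d & (e | (b & c)))) | ~a) = 11111111111111110000000001001100
  (~a | e) = 11111111111111110101010101010101
  (((b & (~d & (e | (b & c)))) | ~a) | (~a | e)) = 11111111111111110101010101011101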